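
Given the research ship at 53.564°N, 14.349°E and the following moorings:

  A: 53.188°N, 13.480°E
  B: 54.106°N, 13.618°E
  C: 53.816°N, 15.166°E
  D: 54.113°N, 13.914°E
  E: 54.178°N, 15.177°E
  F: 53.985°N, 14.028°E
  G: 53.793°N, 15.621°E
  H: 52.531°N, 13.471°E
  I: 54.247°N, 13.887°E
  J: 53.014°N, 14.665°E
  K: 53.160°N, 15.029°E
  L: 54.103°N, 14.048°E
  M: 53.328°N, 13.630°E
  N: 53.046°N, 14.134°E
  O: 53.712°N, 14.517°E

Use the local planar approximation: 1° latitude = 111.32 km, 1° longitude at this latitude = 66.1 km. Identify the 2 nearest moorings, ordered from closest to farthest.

O, F

Distances from 53.564°N, 14.349°E:
A: √((-0.376·111.32)² + (-0.869·66.1)²) = √(1751.95152 + 3299.45699) = 71.073 km
B: √((0.542·111.32)² + (-0.731·66.1)²) = √(3640.36532 + 2334.73542) = 77.299 km
C: √((0.252·111.32)² + (0.817·66.1)²) = √(786.95061 + 2916.39961) = 60.855 km
D: √((0.549·111.32)² + (-0.435·66.1)²) = √(3735.00411 + 826.76376) = 67.541 km
E: √((0.614·111.32)² + (0.828·66.1)²) = √(4671.78812 + 2995.46047) = 87.563 km
F: √((0.421·111.32)² + (-0.321·66.1)²) = √(2196.39571 + 450.20777) = 51.445 km
G: √((0.229·111.32)² + (1.272·66.1)²) = √(649.85634 + 7069.31187) = 87.859 km
H: √((-1.033·111.32)² + (-0.878·66.1)²) = √(13223.51884 + 3368.15408) = 128.809 km
I: √((0.683·111.32)² + (-0.462·66.1)²) = √(5780.79812 + 932.58166) = 81.935 km
J: √((-0.550·111.32)² + (0.316·66.1)²) = √(3748.62308 + 436.29183) = 64.691 km
K: √((-0.404·111.32)² + (0.680·66.1)²) = √(2022.59591 + 2020.32270) = 63.584 km
L: √((0.539·111.32)² + (-0.301·66.1)²) = √(3600.17760 + 395.85480) = 63.214 km
M: √((-0.236·111.32)² + (-0.719·66.1)²) = √(690.19276 + 2258.71117) = 54.304 km
N: √((-0.518·111.32)² + (-0.215·66.1)²) = √(3325.10922 + 201.96673) = 59.389 km
O: √((0.148·111.32)² + (0.168·66.1)²) = √(271.43749 + 123.31658) = 19.868 km
Sorted: O (19.868 km) < F (51.445 km) < M (54.304 km) < N (59.389 km) < …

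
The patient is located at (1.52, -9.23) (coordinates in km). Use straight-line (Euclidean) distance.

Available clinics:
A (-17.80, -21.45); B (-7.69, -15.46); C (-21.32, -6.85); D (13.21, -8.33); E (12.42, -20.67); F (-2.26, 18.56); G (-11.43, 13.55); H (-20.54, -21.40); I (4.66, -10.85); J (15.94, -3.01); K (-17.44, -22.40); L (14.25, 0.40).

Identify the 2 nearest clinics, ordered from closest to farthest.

Distances from (1.52, -9.23):
A: √((-19.32)² + (-12.22)²) = √(373.2624 + 149.3284) = 22.86 km
B: √((-9.21)² + (-6.23)²) = √(84.8241 + 38.8129) = 11.12 km
C: √((-22.84)² + (2.38)²) = √(521.6656 + 5.6644) = 22.96 km
D: √((11.69)² + (0.90)²) = √(136.6561 + 0.8100) = 11.72 km
E: √((10.90)² + (-11.44)²) = √(118.8100 + 130.8736) = 15.80 km
F: √((-3.78)² + (27.79)²) = √(14.2884 + 772.2841) = 28.05 km
G: √((-12.95)² + (22.78)²) = √(167.7025 + 518.9284) = 26.20 km
H: √((-22.06)² + (-12.17)²) = √(486.6436 + 148.1089) = 25.19 km
I: √((3.14)² + (-1.62)²) = √(9.8596 + 2.6244) = 3.53 km
J: √((14.42)² + (6.22)²) = √(207.9364 + 38.6884) = 15.70 km
K: √((-18.96)² + (-13.17)²) = √(359.4816 + 173.4489) = 23.09 km
L: √((12.73)² + (9.63)²) = √(162.0529 + 92.7369) = 15.96 km
Sorted: I (3.53 km) < B (11.12 km) < D (11.72 km) < J (15.70 km) < …

I, B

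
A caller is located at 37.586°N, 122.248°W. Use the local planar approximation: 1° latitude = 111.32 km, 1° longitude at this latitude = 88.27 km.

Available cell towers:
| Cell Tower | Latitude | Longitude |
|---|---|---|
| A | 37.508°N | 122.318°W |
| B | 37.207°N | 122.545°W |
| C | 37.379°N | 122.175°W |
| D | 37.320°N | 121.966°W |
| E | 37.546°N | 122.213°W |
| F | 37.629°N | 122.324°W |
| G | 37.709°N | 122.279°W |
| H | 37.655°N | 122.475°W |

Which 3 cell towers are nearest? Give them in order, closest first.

E, F, A

Distances from 37.586°N, 122.248°W:
A: 10.657 km
B: 49.672 km
C: 23.927 km
D: 38.684 km
E: 5.420 km
F: 8.241 km
G: 13.963 km
H: 21.459 km
Sorted: E (5.420 km) < F (8.241 km) < A (10.657 km) < G (13.963 km) < H (21.459 km) < …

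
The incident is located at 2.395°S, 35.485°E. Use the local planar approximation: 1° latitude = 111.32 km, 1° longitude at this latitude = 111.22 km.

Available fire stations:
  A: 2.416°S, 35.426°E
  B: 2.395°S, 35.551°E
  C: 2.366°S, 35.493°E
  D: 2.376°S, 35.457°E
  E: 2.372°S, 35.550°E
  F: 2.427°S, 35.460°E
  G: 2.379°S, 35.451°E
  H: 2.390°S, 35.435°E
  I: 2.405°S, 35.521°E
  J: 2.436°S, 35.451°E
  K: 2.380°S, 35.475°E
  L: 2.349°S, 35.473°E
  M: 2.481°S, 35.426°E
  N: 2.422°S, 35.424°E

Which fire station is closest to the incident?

Distances from 2.395°S, 35.485°E:
A: √((-0.021·111.32)² + (-0.059·111.22)²) = √(5.46493 + 43.05958) = 6.966 km
B: √((0.000·111.32)² + (0.066·111.22)²) = √(0.00000 + 53.88323) = 7.341 km
C: √((0.029·111.32)² + (0.008·111.22)²) = √(10.42179 + 0.79167) = 3.349 km
D: √((0.019·111.32)² + (-0.028·111.22)²) = √(4.47356 + 9.69799) = 3.765 km
E: √((0.023·111.32)² + (0.065·111.22)²) = √(6.55544 + 52.26278) = 7.669 km
F: √((-0.032·111.32)² + (-0.025·111.22)²) = √(12.68955 + 7.73118) = 4.519 km
G: √((0.016·111.32)² + (-0.034·111.22)²) = √(3.17239 + 14.29959) = 4.180 km
H: √((0.005·111.32)² + (-0.050·111.22)²) = √(0.30980 + 30.92472) = 5.589 km
I: √((-0.010·111.32)² + (0.036·111.22)²) = √(1.23921 + 16.03138) = 4.156 km
J: √((-0.041·111.32)² + (-0.034·111.22)²) = √(20.83119 + 14.29959) = 5.927 km
K: √((0.015·111.32)² + (-0.010·111.22)²) = √(2.78823 + 1.23699) = 2.006 km
L: √((0.046·111.32)² + (-0.012·111.22)²) = √(26.22177 + 1.78126) = 5.292 km
M: √((-0.086·111.32)² + (-0.059·111.22)²) = √(91.65229 + 43.05958) = 11.607 km
N: √((-0.027·111.32)² + (-0.061·111.22)²) = √(9.03387 + 46.02835) = 7.420 km
Minimum: K at 2.006 km.

K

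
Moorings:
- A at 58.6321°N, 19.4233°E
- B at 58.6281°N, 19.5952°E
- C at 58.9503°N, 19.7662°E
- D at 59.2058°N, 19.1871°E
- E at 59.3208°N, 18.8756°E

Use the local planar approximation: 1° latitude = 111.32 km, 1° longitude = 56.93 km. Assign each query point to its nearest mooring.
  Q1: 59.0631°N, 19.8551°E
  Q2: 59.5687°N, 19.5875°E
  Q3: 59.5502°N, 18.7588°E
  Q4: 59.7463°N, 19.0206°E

Q1 at 59.0631°N, 19.8551°E:
  A: √((-0.4310·111.32)² + (-0.4318·56.93)²) = √(2301.976764 + 604.293111) = 53.9098 km
  B: √((-0.4350·111.32)² + (-0.2599·56.93)²) = √(2344.903146 + 218.924782) = 50.6343 km
  C: √((-0.1128·111.32)² + (-0.0889·56.93)²) = √(157.675637 + 25.614500) = 13.5385 km
  D: √((0.1427·111.32)² + (-0.6680·56.93)²) = √(252.344789 + 1446.223095) = 41.2137 km
  E: √((0.2577·111.32)² + (-0.9795·56.93)²) = √(822.953378 + 3109.504920) = 62.7093 km
  → nearest: C (13.5385 km)
Q2 at 59.5687°N, 19.5875°E:
  A: √((-0.9366·111.32)² + (-0.1642·56.93)²) = √(10870.629704 + 87.383347) = 104.6805 km
  B: √((-0.9406·111.32)² + (0.0077·56.93)²) = √(10963.679822 + 0.192160) = 104.7085 km
  C: √((-0.6184·111.32)² + (0.1787·56.93)²) = √(4738.985252 + 103.497884) = 69.5880 km
  D: √((-0.3629·111.32)² + (-0.4004·56.93)²) = √(1632.000666 + 519.601631) = 46.3854 km
  E: √((-0.2479·111.32)² + (-0.7119·56.93)²) = √(761.551800 + 1642.556637) = 49.0317 km
  → nearest: D (46.3854 km)
Q3 at 59.5502°N, 18.7588°E:
  A: √((-0.9181·111.32)² + (0.6645·56.93)²) = √(10445.431133 + 1431.107765) = 108.9795 km
  B: √((-0.9221·111.32)² + (0.8364·56.93)²) = √(10536.647215 + 2267.307455) = 113.1546 km
  C: √((-0.5999·111.32)² + (1.0074·56.93)²) = √(4459.684331 + 3289.169547) = 88.0276 km
  D: √((-0.3444·111.32)² + (0.4283·56.93)²) = √(1469.848863 + 594.536492) = 45.4355 km
  E: √((-0.2294·111.32)² + (0.1168·56.93)²) = √(652.128563 + 44.214840) = 26.3883 km
  → nearest: E (26.3883 km)
Q4 at 59.7463°N, 19.0206°E:
  A: √((-1.1142·111.32)² + (0.4027·56.93)²) = √(15384.121584 + 525.588225) = 126.1337 km
  B: √((-1.1182·111.32)² + (0.5746·56.93)²) = √(15494.778459 + 1070.073505) = 128.7045 km
  C: √((-0.7960·111.32)² + (0.7456·56.93)²) = √(7851.859699 + 1801.748488) = 98.2528 km
  D: √((-0.5405·111.32)² + (0.1665·56.93)²) = √(3620.243579 + 89.848503) = 60.9105 km
  E: √((-0.4255·111.32)² + (-0.1450·56.93)²) = √(2243.600480 + 68.142549) = 48.0806 km
  → nearest: E (48.0806 km)

Q1→C; Q2→D; Q3→E; Q4→E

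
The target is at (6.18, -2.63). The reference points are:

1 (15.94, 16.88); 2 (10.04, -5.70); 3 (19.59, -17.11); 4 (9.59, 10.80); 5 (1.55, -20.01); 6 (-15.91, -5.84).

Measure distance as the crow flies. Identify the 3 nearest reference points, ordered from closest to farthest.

Distances from (6.18, -2.63):
1: √((9.76)² + (19.51)²) = √(95.2576 + 380.6401) = 21.82
2: √((3.86)² + (-3.07)²) = √(14.8996 + 9.4249) = 4.93
3: √((13.41)² + (-14.48)²) = √(179.8281 + 209.6704) = 19.74
4: √((3.41)² + (13.43)²) = √(11.6281 + 180.3649) = 13.86
5: √((-4.63)² + (-17.38)²) = √(21.4369 + 302.0644) = 17.99
6: √((-22.09)² + (-3.21)²) = √(487.9681 + 10.3041) = 22.32
Sorted: 2 (4.93) < 4 (13.86) < 5 (17.99) < 3 (19.74) < 1 (21.82) < …

2, 4, 5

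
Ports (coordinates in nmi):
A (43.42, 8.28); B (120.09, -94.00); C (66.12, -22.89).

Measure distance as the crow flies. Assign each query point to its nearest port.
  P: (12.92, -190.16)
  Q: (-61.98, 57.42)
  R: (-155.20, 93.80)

P→B; Q→A; R→A

P at (12.92, -190.16):
  A: √((30.50)² + (198.44)²) = √(930.2500 + 39378.4336) = 200.77 nmi
  B: √((107.17)² + (96.16)²) = √(11485.4089 + 9246.7456) = 143.99 nmi
  C: √((53.20)² + (167.27)²) = √(2830.2400 + 27979.2529) = 175.53 nmi
  → nearest: B (143.99 nmi)
Q at (-61.98, 57.42):
  A: √((105.40)² + (-49.14)²) = √(11109.1600 + 2414.7396) = 116.29 nmi
  B: √((182.07)² + (-151.42)²) = √(33149.4849 + 22928.0164) = 236.81 nmi
  C: √((128.10)² + (-80.31)²) = √(16409.6100 + 6449.6961) = 151.19 nmi
  → nearest: A (116.29 nmi)
R at (-155.20, 93.80):
  A: √((198.62)² + (-85.52)²) = √(39449.9044 + 7313.6704) = 216.25 nmi
  B: √((275.29)² + (-187.80)²) = √(75784.5841 + 35268.8400) = 333.25 nmi
  C: √((221.32)² + (-116.69)²) = √(48982.5424 + 13616.5561) = 250.20 nmi
  → nearest: A (216.25 nmi)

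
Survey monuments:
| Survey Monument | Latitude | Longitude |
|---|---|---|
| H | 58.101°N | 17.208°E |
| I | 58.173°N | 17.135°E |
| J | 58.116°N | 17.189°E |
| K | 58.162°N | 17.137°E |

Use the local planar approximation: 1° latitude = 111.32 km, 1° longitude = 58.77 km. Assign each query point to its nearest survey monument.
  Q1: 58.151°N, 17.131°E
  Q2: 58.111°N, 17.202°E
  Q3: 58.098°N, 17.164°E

Q1→K; Q2→J; Q3→J

Q1 at 58.151°N, 17.131°E:
  H: √((-0.050·111.32)² + (0.077·58.77)²) = √(30.98036 + 20.47825) = 7.173 km
  I: √((0.022·111.32)² + (0.004·58.77)²) = √(5.99780 + 0.05526) = 2.460 km
  J: √((-0.035·111.32)² + (0.058·58.77)²) = √(15.18037 + 11.61896) = 5.177 km
  K: √((0.011·111.32)² + (0.006·58.77)²) = √(1.49945 + 0.12434) = 1.274 km
  → nearest: K (1.274 km)
Q2 at 58.111°N, 17.202°E:
  H: √((-0.010·111.32)² + (0.006·58.77)²) = √(1.23921 + 0.12434) = 1.168 km
  I: √((0.062·111.32)² + (-0.067·58.77)²) = √(47.63540 + 15.50462) = 7.946 km
  J: √((0.005·111.32)² + (-0.013·58.77)²) = √(0.30980 + 0.58371) = 0.945 km
  K: √((0.051·111.32)² + (-0.065·58.77)²) = √(32.23196 + 14.59278) = 6.843 km
  → nearest: J (0.945 km)
Q3 at 58.098°N, 17.164°E:
  H: √((0.003·111.32)² + (0.044·58.77)²) = √(0.11153 + 6.68678) = 2.607 km
  I: √((0.075·111.32)² + (-0.029·58.77)²) = √(69.70580 + 2.90474) = 8.521 km
  J: √((0.018·111.32)² + (0.025·58.77)²) = √(4.01505 + 2.15870) = 2.485 km
  K: √((0.064·111.32)² + (-0.027·58.77)²) = √(50.75822 + 2.51790) = 7.299 km
  → nearest: J (2.485 km)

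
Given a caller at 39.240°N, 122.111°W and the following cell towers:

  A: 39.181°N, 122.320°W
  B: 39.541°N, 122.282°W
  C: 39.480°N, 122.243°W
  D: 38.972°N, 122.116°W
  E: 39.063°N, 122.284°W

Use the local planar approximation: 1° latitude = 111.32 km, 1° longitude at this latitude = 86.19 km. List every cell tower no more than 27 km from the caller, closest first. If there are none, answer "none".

A, E

Distances from 39.240°N, 122.111°W:
A: 19.174 km
B: 36.606 km
C: 29.038 km
D: 29.837 km
E: 24.710 km
Threshold 27 km: A (19.174 km), E (24.710 km) are within range.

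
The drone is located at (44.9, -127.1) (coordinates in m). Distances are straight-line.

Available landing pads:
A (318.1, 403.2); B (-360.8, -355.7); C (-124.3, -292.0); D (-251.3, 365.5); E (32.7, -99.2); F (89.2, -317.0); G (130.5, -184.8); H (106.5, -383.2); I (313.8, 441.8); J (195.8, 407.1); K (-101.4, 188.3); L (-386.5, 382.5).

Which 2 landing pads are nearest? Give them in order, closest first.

Distances from (44.9, -127.1):
A: √((273.2)² + (530.3)²) = √(74638.240 + 281218.090) = 596.5 m
B: √((-405.7)² + (-228.6)²) = √(164592.490 + 52257.960) = 465.7 m
C: √((-169.2)² + (-164.9)²) = √(28628.640 + 27192.010) = 236.3 m
D: √((-296.2)² + (492.6)²) = √(87734.440 + 242654.760) = 574.8 m
E: √((-12.2)² + (27.9)²) = √(148.840 + 778.410) = 30.5 m
F: √((44.3)² + (-189.9)²) = √(1962.490 + 36062.010) = 195.0 m
G: √((85.6)² + (-57.7)²) = √(7327.360 + 3329.290) = 103.2 m
H: √((61.6)² + (-256.1)²) = √(3794.560 + 65587.210) = 263.4 m
I: √((268.9)² + (568.9)²) = √(72307.210 + 323647.210) = 629.2 m
J: √((150.9)² + (534.2)²) = √(22770.810 + 285369.640) = 555.1 m
K: √((-146.3)² + (315.4)²) = √(21403.690 + 99477.160) = 347.7 m
L: √((-431.4)² + (509.6)²) = √(186105.960 + 259692.160) = 667.7 m
Sorted: E (30.5 m) < G (103.2 m) < F (195.0 m) < C (236.3 m) < …

E, G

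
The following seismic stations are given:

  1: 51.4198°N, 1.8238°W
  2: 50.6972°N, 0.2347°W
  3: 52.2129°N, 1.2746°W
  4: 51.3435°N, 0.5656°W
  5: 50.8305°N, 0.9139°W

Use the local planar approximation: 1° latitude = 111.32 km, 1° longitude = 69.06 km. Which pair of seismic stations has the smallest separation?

2 and 5

Pairwise distances:
1–2: √((-0.7226·111.32)² + (1.5891·69.06)²) = √(6470.566572 + 12043.580043) = 136.0667 km
1–3: √((0.7931·111.32)² + (0.5492·69.06)²) = √(7794.751874 + 1438.514372) = 96.0899 km
1–4: √((-0.0763·111.32)² + (1.2582·69.06)²) = √(72.143211 + 7550.096625) = 87.3054 km
1–5: √((-0.5893·111.32)² + (0.9099·69.06)²) = √(4303.474932 + 3948.575787) = 90.8408 km
2–3: √((1.5157·111.32)² + (-1.0399·69.06)²) = √(28469.044846 + 5157.465178) = 183.3753 km
2–4: √((0.6463·111.32)² + (-0.3309·69.06)²) = √(5176.243607 + 522.211802) = 75.4881 km
2–5: √((0.1333·111.32)² + (-0.6792·69.06)²) = √(220.194615 + 2200.130808) = 49.1968 km
3–4: √((-0.8694·111.32)² + (0.7090·69.06)²) = √(9366.679647 + 2397.428249) = 108.4625 km
3–5: √((-1.3824·111.32)² + (0.3607·69.06)²) = √(23681.752917 + 620.505210) = 155.8918 km
4–5: √((-0.5130·111.32)² + (-0.3483·69.06)²) = √(3261.227723 + 578.575577) = 61.9661 km
Closest pair: 2–5 at 49.1968 km.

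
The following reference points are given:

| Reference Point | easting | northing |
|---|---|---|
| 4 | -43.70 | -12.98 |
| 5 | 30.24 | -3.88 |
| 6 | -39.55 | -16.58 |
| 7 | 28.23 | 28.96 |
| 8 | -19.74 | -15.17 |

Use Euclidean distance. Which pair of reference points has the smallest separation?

4 and 6

Pairwise distances:
4–5: 74.50
4–6: 5.49
4–7: 83.26
4–8: 24.06
5–6: 70.94
5–7: 32.90
5–8: 51.24
6–7: 81.66
6–8: 19.86
7–8: 65.18
Closest pair: 4–6 at 5.49.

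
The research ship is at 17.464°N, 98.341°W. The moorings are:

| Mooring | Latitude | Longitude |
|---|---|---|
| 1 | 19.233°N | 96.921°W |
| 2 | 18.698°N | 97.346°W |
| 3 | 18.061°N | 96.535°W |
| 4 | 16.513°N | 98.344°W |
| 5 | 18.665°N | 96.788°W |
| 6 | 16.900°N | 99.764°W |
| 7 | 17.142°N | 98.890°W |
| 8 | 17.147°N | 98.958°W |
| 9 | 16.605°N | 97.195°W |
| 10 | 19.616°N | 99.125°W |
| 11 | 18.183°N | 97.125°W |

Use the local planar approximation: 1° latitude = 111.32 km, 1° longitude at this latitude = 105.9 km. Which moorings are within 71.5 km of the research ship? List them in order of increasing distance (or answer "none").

7

Distances from 17.464°N, 98.341°W:
1: √((1.769·111.32)² + (1.420·105.9)²) = √(38779.48713 + 22613.54288) = 247.776 km
2: √((1.234·111.32)² + (0.995·105.9)²) = √(18870.20919 + 11102.94227) = 173.128 km
3: √((0.597·111.32)² + (1.806·105.9)²) = √(4416.67108 + 36578.62803) = 202.473 km
4: √((-0.951·111.32)² + (-0.003·105.9)²) = √(11207.46598 + 0.10093) = 105.866 km
5: √((1.201·111.32)² + (1.553·105.9)²) = √(17874.43859 + 27047.97969) = 211.949 km
6: √((-0.564·111.32)² + (-1.423·105.9)²) = √(3941.89093 + 22709.19400) = 163.252 km
7: √((-0.322·111.32)² + (-0.549·105.9)²) = √(1284.86689 + 3380.15495) = 68.301 km
8: √((-0.317·111.32)² + (-0.617·105.9)²) = √(1245.27400 + 4269.35480) = 74.261 km
9: √((-0.859·111.32)² + (1.146·105.9)²) = √(9143.92643 + 14728.58941) = 154.507 km
10: √((2.152·111.32)² + (-0.784·105.9)²) = √(57389.30024 + 6893.25026) = 253.540 km
11: √((0.719·111.32)² + (1.216·105.9)²) = √(6406.25433 + 16582.84610) = 151.622 km
Threshold 71.5 km: 7 (68.301 km) is within range.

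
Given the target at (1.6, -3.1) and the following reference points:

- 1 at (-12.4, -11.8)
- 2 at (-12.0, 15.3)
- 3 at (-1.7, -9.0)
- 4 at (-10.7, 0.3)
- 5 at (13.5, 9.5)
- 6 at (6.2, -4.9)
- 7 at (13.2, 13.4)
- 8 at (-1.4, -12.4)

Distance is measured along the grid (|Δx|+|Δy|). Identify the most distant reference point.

2

Distances from (1.6, -3.1):
1: |-14.0| + |-8.7| = 14.0 + 8.7 = 22.7
2: |-13.6| + |18.4| = 13.6 + 18.4 = 32.0
3: |-3.3| + |-5.9| = 3.3 + 5.9 = 9.2
4: |-12.3| + |3.4| = 12.3 + 3.4 = 15.7
5: |11.9| + |12.6| = 11.9 + 12.6 = 24.5
6: |4.6| + |-1.8| = 4.6 + 1.8 = 6.4
7: |11.6| + |16.5| = 11.6 + 16.5 = 28.1
8: |-3.0| + |-9.3| = 3.0 + 9.3 = 12.3
Maximum: 2 at 32.0.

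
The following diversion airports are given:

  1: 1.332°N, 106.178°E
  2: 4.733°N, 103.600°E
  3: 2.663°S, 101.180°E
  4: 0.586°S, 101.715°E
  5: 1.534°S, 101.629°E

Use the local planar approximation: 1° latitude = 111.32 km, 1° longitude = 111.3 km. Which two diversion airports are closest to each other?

Pairwise distances:
1–2: √((3.401·111.32)² + (-2.578·111.3)²) = √(143337.44510 + 82329.62831) = 475.044 km
1–3: √((-3.995·111.32)² + (-4.998·111.3)²) = √(197778.90251 + 309444.54575) = 712.196 km
1–4: √((-1.918·111.32)² + (-4.463·111.3)²) = √(45587.27166 + 246742.58048) = 540.675 km
1–5: √((-2.866·111.32)² + (-4.549·111.3)²) = √(101788.51242 + 256343.43663) = 598.441 km
2–3: √((-7.396·111.32)² + (-2.420·111.3)²) = √(677860.30127 + 72547.26772) = 866.261 km
2–4: √((-5.319·111.32)² + (-1.885·111.3)²) = √(350595.53106 + 44016.24980) = 628.181 km
2–5: √((-6.267·111.32)² + (-1.971·111.3)²) = √(486704.97409 + 48124.20601) = 731.320 km
3–4: √((2.077·111.32)² + (0.535·111.3)²) = √(53458.82247 + 3545.66657) = 238.756 km
3–5: √((1.129·111.32)² + (0.449·111.3)²) = √(15795.53278 + 2497.37069) = 135.251 km
4–5: √((-0.948·111.32)² + (-0.086·111.3)²) = √(11136.86794 + 91.61936) = 105.965 km
Closest pair: 4–5 at 105.965 km.

4 and 5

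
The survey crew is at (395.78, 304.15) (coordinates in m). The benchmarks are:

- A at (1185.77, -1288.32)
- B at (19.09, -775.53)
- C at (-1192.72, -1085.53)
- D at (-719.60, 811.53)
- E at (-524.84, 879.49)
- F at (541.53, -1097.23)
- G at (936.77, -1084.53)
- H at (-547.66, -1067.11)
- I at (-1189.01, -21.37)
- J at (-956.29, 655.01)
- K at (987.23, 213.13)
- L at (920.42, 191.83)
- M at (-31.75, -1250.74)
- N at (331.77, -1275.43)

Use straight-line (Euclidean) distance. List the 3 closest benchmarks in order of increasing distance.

L, K, E

Distances from (395.78, 304.15):
A: √((789.99)² + (-1592.47)²) = √(624084.2001 + 2535960.7009) = 1777.65 m
B: √((-376.69)² + (-1079.68)²) = √(141895.3561 + 1165708.9024) = 1143.51 m
C: √((-1588.50)² + (-1389.68)²) = √(2523332.2500 + 1931210.5024) = 2110.58 m
D: √((-1115.38)² + (507.38)²) = √(1244072.5444 + 257434.4644) = 1225.36 m
E: √((-920.62)² + (575.34)²) = √(847541.1844 + 331016.1156) = 1085.61 m
F: √((145.75)² + (-1401.38)²) = √(21243.0625 + 1963865.9044) = 1408.94 m
G: √((540.99)² + (-1388.68)²) = √(292670.1801 + 1928432.1424) = 1490.34 m
H: √((-943.44)² + (-1371.26)²) = √(890079.0336 + 1880353.9876) = 1664.46 m
I: √((-1584.79)² + (-325.52)²) = √(2511559.3441 + 105963.2704) = 1617.88 m
J: √((-1352.07)² + (350.86)²) = √(1828093.2849 + 123102.7396) = 1396.85 m
K: √((591.45)² + (-91.02)²) = √(349813.1025 + 8284.6404) = 598.41 m
L: √((524.64)² + (-112.32)²) = √(275247.1296 + 12615.7824) = 536.53 m
M: √((-427.53)² + (-1554.89)²) = √(182781.9009 + 2417682.9121) = 1612.60 m
N: √((-64.01)² + (-1579.58)²) = √(4097.2801 + 2495072.9764) = 1580.88 m
Sorted: L (536.53 m) < K (598.41 m) < E (1085.61 m) < B (1143.51 m) < D (1225.36 m) < …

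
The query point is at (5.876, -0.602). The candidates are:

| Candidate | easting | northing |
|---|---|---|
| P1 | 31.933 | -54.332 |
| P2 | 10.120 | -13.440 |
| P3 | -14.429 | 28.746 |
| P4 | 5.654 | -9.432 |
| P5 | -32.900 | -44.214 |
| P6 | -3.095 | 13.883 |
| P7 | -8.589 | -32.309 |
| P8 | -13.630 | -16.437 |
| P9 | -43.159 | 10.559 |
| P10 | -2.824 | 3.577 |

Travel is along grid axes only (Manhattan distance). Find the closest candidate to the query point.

Distances from (5.876, -0.602):
P1: 79.787
P2: 17.082
P3: 49.653
P4: 9.052
P5: 82.388
P6: 23.456
P7: 46.172
P8: 35.341
P9: 60.196
P10: 12.879
Minimum: P4 at 9.052.

P4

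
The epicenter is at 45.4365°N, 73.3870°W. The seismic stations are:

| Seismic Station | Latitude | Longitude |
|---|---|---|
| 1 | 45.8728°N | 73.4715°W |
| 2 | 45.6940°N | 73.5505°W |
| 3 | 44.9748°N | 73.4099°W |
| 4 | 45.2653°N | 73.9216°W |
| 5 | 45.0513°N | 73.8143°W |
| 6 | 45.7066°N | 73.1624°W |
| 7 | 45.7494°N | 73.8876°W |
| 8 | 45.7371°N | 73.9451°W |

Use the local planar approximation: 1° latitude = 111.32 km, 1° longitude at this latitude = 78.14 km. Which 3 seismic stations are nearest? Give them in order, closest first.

2, 6, 4

Distances from 45.4365°N, 73.3870°W:
1: √((0.4363·111.32)² + (-0.0845·78.14)²) = √(2358.939601 + 43.597364) = 49.0157 km
2: √((0.2575·111.32)² + (-0.1635·78.14)²) = √(821.676492 + 163.223365) = 31.3831 km
3: √((-0.4617·111.32)² + (-0.0229·78.14)²) = √(2641.594456 + 3.201974) = 51.4276 km
4: √((-0.1712·111.32)² + (-0.5346·78.14)²) = √(363.206754 + 1745.037333) = 45.9156 km
5: √((-0.3852·111.32)² + (-0.4273·78.14)²) = √(1838.734193 + 1114.840146) = 54.3468 km
6: √((0.2701·111.32)² + (0.2246·78.14)²) = √(904.056481 + 308.011064) = 34.8148 km
7: √((0.3129·111.32)² + (-0.5006·78.14)²) = √(1213.270175 + 1530.130614) = 52.3775 km
8: √((0.3006·111.32)² + (-0.5581·78.14)²) = √(1119.758448 + 1901.826343) = 54.9689 km
Sorted: 2 (31.3831 km) < 6 (34.8148 km) < 4 (45.9156 km) < 1 (49.0157 km) < 3 (51.4276 km) < …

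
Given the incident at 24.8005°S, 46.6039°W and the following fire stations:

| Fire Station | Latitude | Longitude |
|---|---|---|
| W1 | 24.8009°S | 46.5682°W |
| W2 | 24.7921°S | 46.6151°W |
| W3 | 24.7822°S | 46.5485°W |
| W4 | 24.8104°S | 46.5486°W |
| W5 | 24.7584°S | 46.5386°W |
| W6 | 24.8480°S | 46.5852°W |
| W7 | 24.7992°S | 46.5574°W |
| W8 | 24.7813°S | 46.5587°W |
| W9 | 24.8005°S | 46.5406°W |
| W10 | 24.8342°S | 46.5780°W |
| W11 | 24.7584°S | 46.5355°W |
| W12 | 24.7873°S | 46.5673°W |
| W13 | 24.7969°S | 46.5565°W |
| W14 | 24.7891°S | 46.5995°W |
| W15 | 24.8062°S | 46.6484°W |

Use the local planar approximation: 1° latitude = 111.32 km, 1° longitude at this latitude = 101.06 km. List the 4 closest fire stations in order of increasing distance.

W14, W2, W1, W12

Distances from 24.8005°S, 46.6039°W:
W1: √((-0.0004·111.32)² + (0.0357·101.06)²) = √(0.001983 + 13.016524) = 3.6081 km
W2: √((0.0084·111.32)² + (-0.0112·101.06)²) = √(0.874390 + 1.281134) = 1.4682 km
W3: √((0.0183·111.32)² + (0.0554·101.06)²) = √(4.150005 + 31.345710) = 5.9578 km
W4: √((-0.0099·111.32)² + (0.0553·101.06)²) = √(1.214554 + 31.232651) = 5.6962 km
W5: √((0.0421·111.32)² + (0.0653·101.06)²) = √(21.963957 + 43.549678) = 8.0940 km
W6: √((-0.0475·111.32)² + (0.0187·101.06)²) = √(27.959771 + 3.571427) = 5.6153 km
W7: √((0.0013·111.32)² + (0.0465·101.06)²) = √(0.020943 + 22.083327) = 4.7015 km
W8: √((0.0192·111.32)² + (0.0452·101.06)²) = √(4.568239 + 20.865820) = 5.0432 km
W9: √((0.0000·111.32)² + (0.0633·101.06)²) = √(0.000000 + 40.922863) = 6.3971 km
W10: √((-0.0337·111.32)² + (0.0259·101.06)²) = √(14.073632 + 6.851065) = 4.5744 km
W11: √((0.0421·111.32)² + (0.0684·101.06)²) = √(21.963957 + 47.782712) = 8.3514 km
W12: √((0.0132·111.32)² + (0.0366·101.06)²) = √(2.159207 + 13.681092) = 3.9800 km
W13: √((0.0036·111.32)² + (0.0474·101.06)²) = √(0.160602 + 22.946438) = 4.8070 km
W14: √((0.0114·111.32)² + (0.0044·101.06)²) = √(1.610483 + 0.197726) = 1.3447 km
W15: √((-0.0057·111.32)² + (-0.0445·101.06)²) = √(0.402621 + 20.224538) = 4.5417 km
Sorted: W14 (1.3447 km) < W2 (1.4682 km) < W1 (3.6081 km) < W12 (3.9800 km) < W15 (4.5417 km) < W10 (4.5744 km) < …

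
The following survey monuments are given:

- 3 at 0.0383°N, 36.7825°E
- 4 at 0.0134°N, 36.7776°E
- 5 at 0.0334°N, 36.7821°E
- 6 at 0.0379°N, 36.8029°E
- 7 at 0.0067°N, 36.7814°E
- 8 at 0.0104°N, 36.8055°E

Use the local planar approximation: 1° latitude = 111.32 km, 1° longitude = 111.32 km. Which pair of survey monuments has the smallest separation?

Pairwise distances:
3–4: √((-0.0249·111.32)² + (-0.0049·111.32)²) = √(7.683252 + 0.297535) = 2.8250 km
3–5: √((-0.0049·111.32)² + (-0.0004·111.32)²) = √(0.297535 + 0.001983) = 0.5473 km
3–6: √((-0.0004·111.32)² + (0.0204·111.32)²) = √(0.001983 + 5.157114) = 2.2714 km
3–7: √((-0.0316·111.32)² + (-0.0011·111.32)²) = √(12.374298 + 0.014994) = 3.5198 km
3–8: √((-0.0279·111.32)² + (0.0230·111.32)²) = √(9.646168 + 6.555443) = 4.0251 km
4–5: √((0.0200·111.32)² + (0.0045·111.32)²) = √(4.956857 + 0.250941) = 2.2821 km
4–6: √((0.0245·111.32)² + (0.0253·111.32)²) = √(7.438383 + 7.932086) = 3.9205 km
4–7: √((-0.0067·111.32)² + (0.0038·111.32)²) = √(0.556283 + 0.178943) = 0.8575 km
4–8: √((-0.0030·111.32)² + (0.0279·111.32)²) = √(0.111529 + 9.646168) = 3.1237 km
5–6: √((0.0045·111.32)² + (0.0208·111.32)²) = √(0.250941 + 5.361336) = 2.3690 km
5–7: √((-0.0267·111.32)² + (-0.0007·111.32)²) = √(8.834234 + 0.006072) = 2.9733 km
5–8: √((-0.0230·111.32)² + (0.0234·111.32)²) = √(6.555443 + 6.785441) = 3.6525 km
6–7: √((-0.0312·111.32)² + (-0.0215·111.32)²) = √(12.063007 + 5.728268) = 4.2180 km
6–8: √((-0.0275·111.32)² + (0.0026·111.32)²) = √(9.371558 + 0.083771) = 3.0750 km
7–8: √((0.0037·111.32)² + (0.0241·111.32)²) = √(0.169648 + 7.197480) = 2.7142 km
Closest pair: 3–5 at 0.5473 km.

3 and 5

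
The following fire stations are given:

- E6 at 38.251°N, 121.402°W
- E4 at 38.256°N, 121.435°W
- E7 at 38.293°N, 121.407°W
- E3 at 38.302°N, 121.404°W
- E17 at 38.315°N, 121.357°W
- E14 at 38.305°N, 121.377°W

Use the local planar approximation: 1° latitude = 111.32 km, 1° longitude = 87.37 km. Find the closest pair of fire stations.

Pairwise distances:
E6–E4: √((0.005·111.32)² + (-0.033·87.37)²) = √(0.30980 + 8.31290) = 2.936 km
E6–E7: √((0.042·111.32)² + (-0.005·87.37)²) = √(21.85974 + 0.19084) = 4.696 km
E6–E3: √((0.051·111.32)² + (-0.002·87.37)²) = √(32.23196 + 0.03053) = 5.680 km
E6–E17: √((0.064·111.32)² + (0.045·87.37)²) = √(50.75822 + 15.45787) = 8.137 km
E6–E14: √((0.054·111.32)² + (0.025·87.37)²) = √(36.13549 + 4.77095) = 6.396 km
E4–E7: √((0.037·111.32)² + (0.028·87.37)²) = √(16.96484 + 5.98468) = 4.791 km
E4–E3: √((0.046·111.32)² + (0.031·87.37)²) = √(26.22177 + 7.33581) = 5.793 km
E4–E17: √((0.059·111.32)² + (0.078·87.37)²) = √(43.13705 + 46.44232) = 9.465 km
E4–E14: √((0.049·111.32)² + (0.058·87.37)²) = √(29.75353 + 25.67915) = 7.445 km
E7–E3: √((0.009·111.32)² + (0.003·87.37)²) = √(1.00376 + 0.06870) = 1.036 km
E7–E17: √((0.022·111.32)² + (0.050·87.37)²) = √(5.99780 + 19.08379) = 5.008 km
E7–E14: √((0.012·111.32)² + (0.030·87.37)²) = √(1.78447 + 6.87017) = 2.942 km
E3–E17: √((0.013·111.32)² + (0.047·87.37)²) = √(2.09427 + 16.86244) = 4.354 km
E3–E14: √((0.003·111.32)² + (0.027·87.37)²) = √(0.11153 + 5.56483) = 2.383 km
E17–E14: √((-0.010·111.32)² + (-0.020·87.37)²) = √(1.23921 + 3.05341) = 2.072 km
Closest pair: E7–E3 at 1.036 km.

E7 and E3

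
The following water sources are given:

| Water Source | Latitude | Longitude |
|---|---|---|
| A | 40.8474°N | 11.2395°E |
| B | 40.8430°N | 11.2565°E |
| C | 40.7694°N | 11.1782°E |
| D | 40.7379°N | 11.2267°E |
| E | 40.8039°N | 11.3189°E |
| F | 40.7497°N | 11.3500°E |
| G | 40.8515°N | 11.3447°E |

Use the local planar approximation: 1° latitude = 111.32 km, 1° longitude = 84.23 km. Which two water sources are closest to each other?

A and B

Pairwise distances:
A–B: 1.5134 km
A–C: 10.1022 km
A–D: 12.2371 km
A–E: 8.2569 km
A–F: 14.3148 km
A–G: 8.8727 km
B–C: 10.5178 km
B–D: 11.9660 km
B–E: 6.8242 km
B–F: 13.0344 km
B–G: 7.4891 km
C–D: 5.3837 km
C–E: 12.4579 km
C–F: 14.6359 km
C–G: 16.7394 km
D–E: 10.6907 km
D–F: 10.4683 km
D–G: 16.0844 km
E–F: 6.5777 km
E–G: 5.7271 km
F–G: 11.3412 km
Closest pair: A–B at 1.5134 km.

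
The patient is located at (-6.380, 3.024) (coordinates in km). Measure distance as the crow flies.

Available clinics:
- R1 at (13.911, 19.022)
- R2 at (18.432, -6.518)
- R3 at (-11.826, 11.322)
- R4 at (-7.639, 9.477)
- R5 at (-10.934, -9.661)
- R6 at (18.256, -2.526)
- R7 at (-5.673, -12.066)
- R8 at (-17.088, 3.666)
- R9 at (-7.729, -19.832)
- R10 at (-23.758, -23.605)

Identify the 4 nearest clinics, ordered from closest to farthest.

R4, R3, R8, R5

Distances from (-6.380, 3.024):
R1: 25.839 km
R2: 26.584 km
R3: 9.926 km
R4: 6.575 km
R5: 13.478 km
R6: 25.253 km
R7: 15.107 km
R8: 10.727 km
R9: 22.896 km
R10: 31.798 km
Sorted: R4 (6.575 km) < R3 (9.926 km) < R8 (10.727 km) < R5 (13.478 km) < R7 (15.107 km) < R9 (22.896 km) < …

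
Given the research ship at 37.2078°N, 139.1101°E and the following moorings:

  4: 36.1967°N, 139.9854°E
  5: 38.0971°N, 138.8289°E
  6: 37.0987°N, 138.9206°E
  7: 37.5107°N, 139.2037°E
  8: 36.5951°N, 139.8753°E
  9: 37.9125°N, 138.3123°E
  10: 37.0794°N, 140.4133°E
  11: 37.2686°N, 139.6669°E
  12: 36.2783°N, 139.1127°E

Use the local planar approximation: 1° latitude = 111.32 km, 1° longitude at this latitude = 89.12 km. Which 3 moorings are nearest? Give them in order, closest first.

Distances from 37.2078°N, 139.1101°E:
4: √((-1.0111·111.32)² + (0.8753·89.12)²) = √(12668.774797 + 6085.050861) = 136.9446 km
5: √((0.8893·111.32)² + (-0.2812·89.12)²) = √(9800.381458 + 628.030866) = 102.1196 km
6: √((-0.1091·111.32)² + (-0.1895·89.12)²) = √(147.501316 + 285.212650) = 20.8018 km
7: √((0.3029·111.32)² + (0.0936·89.12)²) = √(1136.959362 + 69.582824) = 34.7353 km
8: √((-0.6127·111.32)² + (0.7652·89.12)²) = √(4652.026243 + 4650.506743) = 96.4496 km
9: √((0.7047·111.32)² + (-0.7978·89.12)²) = √(6153.963815 + 5055.200899) = 105.8733 km
10: √((-0.1284·111.32)² + (1.3032·89.12)²) = √(204.303799 + 13488.774621) = 117.0174 km
11: √((0.0608·111.32)² + (0.5568·89.12)²) = √(45.809289 + 2462.344472) = 50.0815 km
12: √((-0.9295·111.32)² + (0.0026·89.12)²) = √(10706.442367 + 0.053690) = 103.4722 km
Sorted: 6 (20.8018 km) < 7 (34.7353 km) < 11 (50.0815 km) < 8 (96.4496 km) < 5 (102.1196 km) < …

6, 7, 11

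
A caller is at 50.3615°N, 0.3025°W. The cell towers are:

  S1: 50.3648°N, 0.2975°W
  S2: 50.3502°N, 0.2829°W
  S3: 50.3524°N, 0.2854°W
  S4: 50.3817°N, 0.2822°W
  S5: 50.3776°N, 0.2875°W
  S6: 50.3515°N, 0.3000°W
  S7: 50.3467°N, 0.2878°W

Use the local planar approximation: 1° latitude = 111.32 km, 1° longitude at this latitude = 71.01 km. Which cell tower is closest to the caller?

Distances from 50.3615°N, 0.3025°W:
S1: √((0.0033·111.32)² + (0.0050·71.01)²) = √(0.134950 + 0.126061) = 0.5109 km
S2: √((-0.0113·111.32)² + (0.0196·71.01)²) = √(1.582353 + 1.937096) = 1.8760 km
S3: √((-0.0091·111.32)² + (0.0171·71.01)²) = √(1.026193 + 1.474454) = 1.5813 km
S4: √((0.0202·111.32)² + (0.0203·71.01)²) = √(5.056490 + 2.077931) = 2.6710 km
S5: √((0.0161·111.32)² + (0.0150·71.01)²) = √(3.212167 + 1.134545) = 2.0849 km
S6: √((-0.0100·111.32)² + (0.0025·71.01)²) = √(1.239214 + 0.031515) = 1.1273 km
S7: √((-0.0148·111.32)² + (0.0147·71.01)²) = √(2.714375 + 1.089617) = 1.9504 km
Minimum: S1 at 0.5109 km.

S1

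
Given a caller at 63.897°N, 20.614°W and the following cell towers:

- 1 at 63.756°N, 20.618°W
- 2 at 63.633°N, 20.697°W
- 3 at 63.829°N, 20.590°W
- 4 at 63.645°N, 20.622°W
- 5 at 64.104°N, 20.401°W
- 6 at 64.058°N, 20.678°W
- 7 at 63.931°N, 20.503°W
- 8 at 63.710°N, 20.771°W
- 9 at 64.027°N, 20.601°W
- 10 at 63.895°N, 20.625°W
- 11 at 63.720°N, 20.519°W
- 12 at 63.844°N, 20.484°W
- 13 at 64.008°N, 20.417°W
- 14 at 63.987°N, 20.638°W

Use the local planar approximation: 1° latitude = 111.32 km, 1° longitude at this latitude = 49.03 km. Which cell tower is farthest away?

Distances from 63.897°N, 20.614°W:
1: √((-0.141·111.32)² + (-0.004·49.03)²) = √(246.36818 + 0.03846) = 15.697 km
2: √((-0.264·111.32)² + (-0.083·49.03)²) = √(863.68276 + 16.56075) = 29.669 km
3: √((-0.068·111.32)² + (0.024·49.03)²) = √(57.30127 + 1.38467) = 7.661 km
4: √((-0.252·111.32)² + (-0.008·49.03)²) = √(786.95061 + 0.15385) = 28.055 km
5: √((0.207·111.32)² + (0.213·49.03)²) = √(530.99091 + 109.06439) = 25.299 km
6: √((0.161·111.32)² + (-0.064·49.03)²) = √(321.21672 + 9.84654) = 18.195 km
7: √((0.034·111.32)² + (0.111·49.03)²) = √(14.32532 + 29.61896) = 6.629 km
8: √((-0.187·111.32)² + (-0.157·49.03)²) = √(433.34083 + 59.25474) = 22.194 km
9: √((0.130·111.32)² + (0.013·49.03)²) = √(209.42721 + 0.40627) = 14.486 km
10: √((-0.002·111.32)² + (-0.011·49.03)²) = √(0.04957 + 0.29088) = 0.583 km
11: √((-0.177·111.32)² + (0.095·49.03)²) = √(388.23343 + 21.69557) = 20.247 km
12: √((-0.053·111.32)² + (0.130·49.03)²) = √(34.80953 + 40.62660) = 8.685 km
13: √((0.111·111.32)² + (0.197·49.03)²) = √(152.68359 + 93.29454) = 15.684 km
14: √((0.090·111.32)² + (-0.024·49.03)²) = √(100.37635 + 1.38467) = 10.088 km
Maximum: 2 at 29.669 km.

2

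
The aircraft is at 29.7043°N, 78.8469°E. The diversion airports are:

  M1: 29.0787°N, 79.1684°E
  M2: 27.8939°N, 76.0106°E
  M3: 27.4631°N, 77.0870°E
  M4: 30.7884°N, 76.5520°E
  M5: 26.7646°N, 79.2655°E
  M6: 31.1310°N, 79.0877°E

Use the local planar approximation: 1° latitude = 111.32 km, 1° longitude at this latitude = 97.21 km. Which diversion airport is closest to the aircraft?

Distances from 29.7043°N, 78.8469°E:
M1: 76.3330 km
M2: 341.5195 km
M3: 302.5124 km
M4: 253.6377 km
M5: 329.7677 km
M6: 160.5360 km
Minimum: M1 at 76.3330 km.

M1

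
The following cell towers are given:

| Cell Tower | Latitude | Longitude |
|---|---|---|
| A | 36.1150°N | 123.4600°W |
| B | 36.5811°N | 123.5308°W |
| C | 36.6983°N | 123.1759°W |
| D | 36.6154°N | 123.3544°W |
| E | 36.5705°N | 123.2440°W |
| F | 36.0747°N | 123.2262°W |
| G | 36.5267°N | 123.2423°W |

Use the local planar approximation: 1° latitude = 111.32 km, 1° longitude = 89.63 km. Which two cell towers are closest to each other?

Pairwise distances:
A–B: 52.2729 km
A–C: 69.7474 km
A–D: 56.5029 km
A–E: 54.2765 km
A–F: 21.4303 km
A–G: 49.8113 km
B–C: 34.3813 km
B–D: 16.2653 km
B–E: 25.7330 km
B–F: 62.6356 km
B–G: 26.5579 km
C–D: 18.4697 km
C–E: 15.4808 km
C–F: 69.5654 km
C–G: 20.0081 km
D–E: 11.0859 km
D–F: 61.2777 km
D–G: 14.0872 km
E–F: 55.2155 km
E–G: 4.8782 km
F–G: 50.3373 km
Closest pair: E–G at 4.8782 km.

E and G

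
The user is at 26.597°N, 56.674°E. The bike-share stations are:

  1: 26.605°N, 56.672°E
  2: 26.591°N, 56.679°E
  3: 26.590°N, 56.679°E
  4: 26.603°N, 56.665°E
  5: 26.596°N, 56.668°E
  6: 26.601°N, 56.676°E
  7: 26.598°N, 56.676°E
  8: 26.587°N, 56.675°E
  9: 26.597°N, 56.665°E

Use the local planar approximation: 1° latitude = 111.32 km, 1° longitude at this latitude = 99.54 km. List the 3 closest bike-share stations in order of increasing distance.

7, 6, 5

Distances from 26.597°N, 56.674°E:
1: 0.913 km
2: 0.833 km
3: 0.925 km
4: 1.117 km
5: 0.608 km
6: 0.488 km
7: 0.228 km
8: 1.118 km
9: 0.896 km
Sorted: 7 (0.228 km) < 6 (0.488 km) < 5 (0.608 km) < 2 (0.833 km) < 9 (0.896 km) < …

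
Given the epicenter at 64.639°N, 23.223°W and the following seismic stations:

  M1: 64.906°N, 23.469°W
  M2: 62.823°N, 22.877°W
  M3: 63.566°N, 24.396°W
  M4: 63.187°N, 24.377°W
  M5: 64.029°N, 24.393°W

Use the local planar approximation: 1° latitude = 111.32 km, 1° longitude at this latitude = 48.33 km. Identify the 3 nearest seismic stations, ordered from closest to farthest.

M1, M5, M3

Distances from 64.639°N, 23.223°W:
M1: 32.012 km
M2: 202.848 km
M3: 132.217 km
M4: 170.988 km
M5: 88.366 km
Sorted: M1 (32.012 km) < M5 (88.366 km) < M3 (132.217 km) < M4 (170.988 km) < M2 (202.848 km)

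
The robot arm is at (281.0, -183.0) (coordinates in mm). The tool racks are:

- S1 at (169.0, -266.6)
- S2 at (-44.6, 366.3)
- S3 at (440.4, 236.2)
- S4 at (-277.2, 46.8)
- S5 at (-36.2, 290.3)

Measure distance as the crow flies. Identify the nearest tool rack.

Distances from (281.0, -183.0):
S1: √((-112.0)² + (-83.6)²) = √(12544.000 + 6988.960) = 139.8 mm
S2: √((-325.6)² + (549.3)²) = √(106015.360 + 301730.490) = 638.5 mm
S3: √((159.4)² + (419.2)²) = √(25408.360 + 175728.640) = 448.5 mm
S4: √((-558.2)² + (229.8)²) = √(311587.240 + 52808.040) = 603.7 mm
S5: √((-317.2)² + (473.3)²) = √(100615.840 + 224012.890) = 569.8 mm
Minimum: S1 at 139.8 mm.

S1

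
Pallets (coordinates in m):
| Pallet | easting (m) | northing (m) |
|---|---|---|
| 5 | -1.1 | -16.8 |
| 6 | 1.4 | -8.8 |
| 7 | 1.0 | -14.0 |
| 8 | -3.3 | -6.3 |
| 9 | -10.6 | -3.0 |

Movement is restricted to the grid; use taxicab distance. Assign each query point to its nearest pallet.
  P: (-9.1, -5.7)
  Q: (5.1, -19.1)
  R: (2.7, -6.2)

P at (-9.1, -5.7):
  5: |8.0| + |-11.1| = 8.0 + 11.1 = 19.1 m
  6: |10.5| + |-3.1| = 10.5 + 3.1 = 13.6 m
  7: |10.1| + |-8.3| = 10.1 + 8.3 = 18.4 m
  8: |5.8| + |-0.6| = 5.8 + 0.6 = 6.4 m
  9: |-1.5| + |2.7| = 1.5 + 2.7 = 4.2 m
  → nearest: 9 (4.2 m)
Q at (5.1, -19.1):
  5: |-6.2| + |2.3| = 6.2 + 2.3 = 8.5 m
  6: |-3.7| + |10.3| = 3.7 + 10.3 = 14.0 m
  7: |-4.1| + |5.1| = 4.1 + 5.1 = 9.2 m
  8: |-8.4| + |12.8| = 8.4 + 12.8 = 21.2 m
  9: |-15.7| + |16.1| = 15.7 + 16.1 = 31.8 m
  → nearest: 5 (8.5 m)
R at (2.7, -6.2):
  5: |-3.8| + |-10.6| = 3.8 + 10.6 = 14.4 m
  6: |-1.3| + |-2.6| = 1.3 + 2.6 = 3.9 m
  7: |-1.7| + |-7.8| = 1.7 + 7.8 = 9.5 m
  8: |-6.0| + |-0.1| = 6.0 + 0.1 = 6.1 m
  9: |-13.3| + |3.2| = 13.3 + 3.2 = 16.5 m
  → nearest: 6 (3.9 m)

P→9; Q→5; R→6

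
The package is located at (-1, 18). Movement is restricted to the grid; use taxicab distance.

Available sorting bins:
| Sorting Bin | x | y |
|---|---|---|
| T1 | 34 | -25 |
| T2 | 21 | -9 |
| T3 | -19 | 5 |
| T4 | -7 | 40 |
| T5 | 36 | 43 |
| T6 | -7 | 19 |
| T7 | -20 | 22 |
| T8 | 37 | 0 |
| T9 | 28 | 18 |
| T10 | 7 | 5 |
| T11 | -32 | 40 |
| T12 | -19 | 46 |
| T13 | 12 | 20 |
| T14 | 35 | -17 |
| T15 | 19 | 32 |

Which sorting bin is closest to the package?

T6

Distances from (-1, 18):
T1: 78
T2: 49
T3: 31
T4: 28
T5: 62
T6: 7
T7: 23
T8: 56
T9: 29
T10: 21
T11: 53
T12: 46
T13: 15
T14: 71
T15: 34
Minimum: T6 at 7.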